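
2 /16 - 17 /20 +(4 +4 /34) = 2307 /680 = 3.39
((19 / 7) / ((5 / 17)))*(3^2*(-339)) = -985473 / 35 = -28156.37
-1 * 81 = -81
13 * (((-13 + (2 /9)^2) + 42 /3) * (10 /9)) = 11050 /729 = 15.16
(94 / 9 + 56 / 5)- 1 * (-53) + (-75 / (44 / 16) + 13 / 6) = 49043 / 990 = 49.54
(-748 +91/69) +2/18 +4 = -153712/207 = -742.57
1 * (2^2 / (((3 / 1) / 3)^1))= 4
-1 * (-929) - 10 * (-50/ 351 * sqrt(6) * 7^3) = 929+ 171500 * sqrt(6)/ 351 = 2125.83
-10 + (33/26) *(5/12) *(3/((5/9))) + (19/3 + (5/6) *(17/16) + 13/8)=707/416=1.70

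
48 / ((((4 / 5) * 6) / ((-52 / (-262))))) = 260 / 131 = 1.98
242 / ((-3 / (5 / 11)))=-110 / 3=-36.67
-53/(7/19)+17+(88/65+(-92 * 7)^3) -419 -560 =-121526445269/455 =-267091088.50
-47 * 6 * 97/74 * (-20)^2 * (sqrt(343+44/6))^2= -1916603600/37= -51800097.30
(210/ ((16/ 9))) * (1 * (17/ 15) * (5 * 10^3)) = 669375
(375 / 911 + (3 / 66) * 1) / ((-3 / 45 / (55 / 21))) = -229025 / 12754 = -17.96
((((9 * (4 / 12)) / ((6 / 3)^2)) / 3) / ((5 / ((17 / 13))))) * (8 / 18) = 0.03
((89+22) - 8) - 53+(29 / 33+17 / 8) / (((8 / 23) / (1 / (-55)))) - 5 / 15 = 5751041 / 116160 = 49.51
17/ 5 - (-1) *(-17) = -68/ 5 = -13.60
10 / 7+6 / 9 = 44 / 21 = 2.10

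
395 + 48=443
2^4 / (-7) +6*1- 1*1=19 / 7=2.71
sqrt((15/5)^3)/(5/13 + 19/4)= 52*sqrt(3)/89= 1.01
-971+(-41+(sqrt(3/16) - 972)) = -1984+sqrt(3)/4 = -1983.57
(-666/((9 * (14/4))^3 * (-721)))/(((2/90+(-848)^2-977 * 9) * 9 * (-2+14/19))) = -3515/960432240488742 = -0.00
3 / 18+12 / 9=3 / 2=1.50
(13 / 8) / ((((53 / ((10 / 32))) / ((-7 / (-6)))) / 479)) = 217945 / 40704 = 5.35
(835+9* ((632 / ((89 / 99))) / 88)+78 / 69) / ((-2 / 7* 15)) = -6505576 / 30705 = -211.87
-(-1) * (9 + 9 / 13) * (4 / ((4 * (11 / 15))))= 1890 / 143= 13.22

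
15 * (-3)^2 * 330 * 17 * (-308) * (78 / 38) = -9097288200 / 19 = -478804642.11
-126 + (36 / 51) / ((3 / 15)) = -2082 / 17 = -122.47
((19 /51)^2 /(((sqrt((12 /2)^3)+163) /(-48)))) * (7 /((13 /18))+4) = -464224 /822783+5696 * sqrt(6) /274261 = -0.51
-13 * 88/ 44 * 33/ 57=-15.05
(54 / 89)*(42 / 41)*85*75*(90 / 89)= 1301265000 / 324761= 4006.84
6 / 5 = 1.20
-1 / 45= -0.02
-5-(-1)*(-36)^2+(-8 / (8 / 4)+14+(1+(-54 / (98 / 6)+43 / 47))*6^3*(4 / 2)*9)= -9460949 / 2303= -4108.10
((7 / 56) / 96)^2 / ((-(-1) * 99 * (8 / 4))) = 1 / 116785152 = 0.00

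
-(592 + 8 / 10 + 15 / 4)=-11931 / 20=-596.55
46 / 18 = 23 / 9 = 2.56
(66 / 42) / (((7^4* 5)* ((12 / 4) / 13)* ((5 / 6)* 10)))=143 / 2100875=0.00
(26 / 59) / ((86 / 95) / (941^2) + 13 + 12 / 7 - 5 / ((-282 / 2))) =83027125965 / 2778966176878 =0.03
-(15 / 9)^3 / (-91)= 125 / 2457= 0.05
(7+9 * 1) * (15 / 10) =24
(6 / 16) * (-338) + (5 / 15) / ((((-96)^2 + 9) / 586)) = -14028881 / 110700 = -126.73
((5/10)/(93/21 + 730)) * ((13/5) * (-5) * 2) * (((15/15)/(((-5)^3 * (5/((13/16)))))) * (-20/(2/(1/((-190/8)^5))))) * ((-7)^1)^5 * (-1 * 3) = 7634949504/4972509749609375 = 0.00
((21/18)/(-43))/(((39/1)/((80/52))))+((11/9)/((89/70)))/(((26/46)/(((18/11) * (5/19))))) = 80880730/110596473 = 0.73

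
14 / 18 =7 / 9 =0.78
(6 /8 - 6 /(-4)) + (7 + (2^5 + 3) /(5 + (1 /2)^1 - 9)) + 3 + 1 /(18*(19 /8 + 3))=3499 /1548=2.26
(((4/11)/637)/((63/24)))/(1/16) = 512/147147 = 0.00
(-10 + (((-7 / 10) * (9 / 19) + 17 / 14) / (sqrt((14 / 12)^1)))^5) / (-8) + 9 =41 / 4-627238945005363 * sqrt(42) / 89213862445618750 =10.20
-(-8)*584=4672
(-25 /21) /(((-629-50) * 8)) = 25 /114072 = 0.00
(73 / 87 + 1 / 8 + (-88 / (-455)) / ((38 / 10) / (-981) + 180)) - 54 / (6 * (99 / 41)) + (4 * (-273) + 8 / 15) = -1121766257586503 / 1025166101960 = -1094.23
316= 316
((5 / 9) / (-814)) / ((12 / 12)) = -5 / 7326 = -0.00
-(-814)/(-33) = -74/3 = -24.67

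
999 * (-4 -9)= -12987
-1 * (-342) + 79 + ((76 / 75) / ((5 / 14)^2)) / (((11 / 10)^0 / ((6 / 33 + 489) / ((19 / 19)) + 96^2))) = 1598935397 / 20625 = 77524.14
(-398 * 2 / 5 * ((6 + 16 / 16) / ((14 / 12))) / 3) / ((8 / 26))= -5174 / 5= -1034.80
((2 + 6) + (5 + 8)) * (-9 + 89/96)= -5425/32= -169.53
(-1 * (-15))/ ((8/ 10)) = 75/ 4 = 18.75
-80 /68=-1.18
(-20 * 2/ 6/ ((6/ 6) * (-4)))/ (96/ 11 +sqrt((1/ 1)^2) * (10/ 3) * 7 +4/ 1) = 11/ 238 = 0.05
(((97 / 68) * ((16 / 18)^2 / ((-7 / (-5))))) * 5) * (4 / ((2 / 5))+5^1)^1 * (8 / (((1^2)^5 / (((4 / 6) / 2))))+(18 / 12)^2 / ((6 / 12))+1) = 679000 / 1377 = 493.10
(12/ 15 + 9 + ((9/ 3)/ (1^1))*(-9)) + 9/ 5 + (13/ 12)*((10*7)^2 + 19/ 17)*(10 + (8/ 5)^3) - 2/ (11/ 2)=3498188909/ 46750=74827.57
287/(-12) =-287/12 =-23.92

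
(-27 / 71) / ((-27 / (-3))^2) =-1 / 213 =-0.00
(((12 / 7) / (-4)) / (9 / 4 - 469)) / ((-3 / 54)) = -216 / 13069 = -0.02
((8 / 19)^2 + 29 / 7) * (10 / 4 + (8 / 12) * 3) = 98253 / 5054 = 19.44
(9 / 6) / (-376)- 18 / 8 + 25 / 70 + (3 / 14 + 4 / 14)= -7353 / 5264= -1.40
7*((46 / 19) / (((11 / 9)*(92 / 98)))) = 3087 / 209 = 14.77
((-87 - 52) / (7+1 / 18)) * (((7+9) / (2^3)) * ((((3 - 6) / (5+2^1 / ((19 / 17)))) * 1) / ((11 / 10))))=950760 / 60071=15.83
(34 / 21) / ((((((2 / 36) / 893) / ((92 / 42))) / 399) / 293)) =46650970104 / 7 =6664424300.57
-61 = -61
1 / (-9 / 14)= -14 / 9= -1.56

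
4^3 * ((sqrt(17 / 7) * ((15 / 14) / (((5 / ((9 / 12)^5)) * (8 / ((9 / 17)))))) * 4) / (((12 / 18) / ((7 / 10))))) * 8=19683 * sqrt(119) / 19040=11.28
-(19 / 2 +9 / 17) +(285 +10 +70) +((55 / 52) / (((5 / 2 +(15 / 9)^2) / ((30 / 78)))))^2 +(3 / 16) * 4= 124702678947 / 350557714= 355.73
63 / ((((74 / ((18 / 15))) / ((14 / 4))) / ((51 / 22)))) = 67473 / 8140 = 8.29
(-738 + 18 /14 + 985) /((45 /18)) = 3476 /35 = 99.31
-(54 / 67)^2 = -0.65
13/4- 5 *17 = -327/4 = -81.75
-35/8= -4.38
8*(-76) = -608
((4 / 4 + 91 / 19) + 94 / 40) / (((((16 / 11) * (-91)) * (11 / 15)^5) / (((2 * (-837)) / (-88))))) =-393180226875 / 71285037824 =-5.52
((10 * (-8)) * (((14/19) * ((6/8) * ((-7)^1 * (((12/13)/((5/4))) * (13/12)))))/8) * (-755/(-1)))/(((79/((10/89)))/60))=266364000/133589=1993.91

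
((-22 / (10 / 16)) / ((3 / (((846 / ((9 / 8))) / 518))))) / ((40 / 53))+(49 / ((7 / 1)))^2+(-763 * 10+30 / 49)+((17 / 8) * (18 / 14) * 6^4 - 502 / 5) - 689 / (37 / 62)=-722984627 / 135975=-5317.04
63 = 63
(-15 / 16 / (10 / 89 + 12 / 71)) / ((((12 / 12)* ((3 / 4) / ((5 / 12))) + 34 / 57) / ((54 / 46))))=-729370575 / 446889632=-1.63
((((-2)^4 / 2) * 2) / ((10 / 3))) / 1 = 24 / 5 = 4.80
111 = 111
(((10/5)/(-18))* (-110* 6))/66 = 10/9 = 1.11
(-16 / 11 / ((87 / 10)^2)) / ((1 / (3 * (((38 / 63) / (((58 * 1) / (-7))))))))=0.00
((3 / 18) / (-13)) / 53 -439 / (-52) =69799 / 8268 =8.44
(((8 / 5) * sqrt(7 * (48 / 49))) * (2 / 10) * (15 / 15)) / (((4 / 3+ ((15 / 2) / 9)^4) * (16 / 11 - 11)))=-152064 * sqrt(21) / 14412125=-0.05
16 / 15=1.07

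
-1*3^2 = -9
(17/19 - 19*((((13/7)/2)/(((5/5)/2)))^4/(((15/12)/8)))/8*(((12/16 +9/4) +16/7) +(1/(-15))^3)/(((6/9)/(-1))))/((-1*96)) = -2576515441831/172439820000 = -14.94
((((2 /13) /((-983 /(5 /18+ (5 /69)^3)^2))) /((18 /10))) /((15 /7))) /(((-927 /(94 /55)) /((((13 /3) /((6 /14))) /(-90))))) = -0.00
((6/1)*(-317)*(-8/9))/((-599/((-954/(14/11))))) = 8870928/4193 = 2115.65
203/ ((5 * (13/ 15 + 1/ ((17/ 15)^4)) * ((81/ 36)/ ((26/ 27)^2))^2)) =30991679106752/ 6618964263309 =4.68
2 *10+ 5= 25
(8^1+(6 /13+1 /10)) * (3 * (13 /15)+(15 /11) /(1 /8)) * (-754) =-23981811 /275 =-87206.59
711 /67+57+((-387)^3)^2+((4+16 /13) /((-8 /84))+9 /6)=5852129673215351595 /1742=3359431500123623.19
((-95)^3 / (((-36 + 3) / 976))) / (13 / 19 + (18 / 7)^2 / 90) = 3895294690000 / 116391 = 33467318.69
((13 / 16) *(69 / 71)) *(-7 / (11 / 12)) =-18837 / 3124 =-6.03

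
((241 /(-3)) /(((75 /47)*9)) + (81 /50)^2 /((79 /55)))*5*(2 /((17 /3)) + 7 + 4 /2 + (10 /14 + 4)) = -373575079 /1410150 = -264.92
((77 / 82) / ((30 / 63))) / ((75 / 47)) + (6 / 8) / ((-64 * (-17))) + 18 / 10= 67724879 / 22304000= 3.04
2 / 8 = 1 / 4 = 0.25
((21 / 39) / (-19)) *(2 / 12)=-7 / 1482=-0.00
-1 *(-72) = 72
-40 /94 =-20 /47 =-0.43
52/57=0.91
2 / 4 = 0.50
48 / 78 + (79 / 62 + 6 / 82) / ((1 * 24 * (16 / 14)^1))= 4216187 / 6344832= 0.66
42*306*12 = 154224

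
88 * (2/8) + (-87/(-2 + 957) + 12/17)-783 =-12344854/16235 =-760.39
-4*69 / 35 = -276 / 35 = -7.89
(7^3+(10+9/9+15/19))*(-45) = -303345/19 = -15965.53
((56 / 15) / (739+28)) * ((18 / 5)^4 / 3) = 653184 / 2396875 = 0.27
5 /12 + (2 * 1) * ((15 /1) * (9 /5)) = 653 /12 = 54.42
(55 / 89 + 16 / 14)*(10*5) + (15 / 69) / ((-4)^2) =20187915 / 229264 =88.06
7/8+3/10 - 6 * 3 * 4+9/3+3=-2593/40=-64.82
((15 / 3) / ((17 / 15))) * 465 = 34875 / 17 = 2051.47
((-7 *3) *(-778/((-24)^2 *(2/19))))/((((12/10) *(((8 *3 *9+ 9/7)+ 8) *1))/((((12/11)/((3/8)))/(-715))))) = -19061/4700124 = -0.00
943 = 943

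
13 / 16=0.81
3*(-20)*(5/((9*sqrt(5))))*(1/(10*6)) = -sqrt(5)/9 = -0.25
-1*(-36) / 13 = 36 / 13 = 2.77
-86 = -86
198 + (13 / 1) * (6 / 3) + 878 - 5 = 1097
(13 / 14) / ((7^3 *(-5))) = -13 / 24010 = -0.00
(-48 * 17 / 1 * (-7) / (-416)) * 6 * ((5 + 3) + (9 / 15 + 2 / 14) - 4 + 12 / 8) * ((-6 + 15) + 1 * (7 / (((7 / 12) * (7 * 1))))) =-5510.52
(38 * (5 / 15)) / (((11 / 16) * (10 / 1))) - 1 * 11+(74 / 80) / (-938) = -2267953 / 247632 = -9.16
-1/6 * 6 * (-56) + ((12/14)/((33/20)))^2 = 333624/5929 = 56.27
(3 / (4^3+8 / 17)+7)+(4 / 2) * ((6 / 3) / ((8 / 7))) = 11559 / 1096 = 10.55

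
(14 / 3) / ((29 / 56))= 784 / 87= 9.01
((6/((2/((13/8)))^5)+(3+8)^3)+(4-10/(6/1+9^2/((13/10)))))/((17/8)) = 77806738169/123666432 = 629.17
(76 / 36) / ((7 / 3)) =19 / 21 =0.90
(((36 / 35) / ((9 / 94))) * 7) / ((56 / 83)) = 3901 / 35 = 111.46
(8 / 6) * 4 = 16 / 3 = 5.33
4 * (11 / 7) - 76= -488 / 7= -69.71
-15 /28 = -0.54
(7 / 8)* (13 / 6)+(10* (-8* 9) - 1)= -719.10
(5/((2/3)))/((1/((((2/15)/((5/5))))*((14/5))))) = 14/5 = 2.80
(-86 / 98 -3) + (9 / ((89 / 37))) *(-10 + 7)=-65861 / 4361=-15.10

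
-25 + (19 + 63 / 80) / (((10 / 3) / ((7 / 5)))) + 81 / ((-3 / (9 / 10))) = -163957 / 4000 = -40.99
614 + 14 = 628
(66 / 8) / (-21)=-11 / 28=-0.39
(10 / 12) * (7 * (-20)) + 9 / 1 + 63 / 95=-30496 / 285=-107.00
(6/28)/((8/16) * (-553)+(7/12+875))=18/50323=0.00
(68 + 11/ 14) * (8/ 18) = 214/ 7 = 30.57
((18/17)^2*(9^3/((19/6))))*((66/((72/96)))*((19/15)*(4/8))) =20785248/1445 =14384.25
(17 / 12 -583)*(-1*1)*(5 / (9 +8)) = 171.05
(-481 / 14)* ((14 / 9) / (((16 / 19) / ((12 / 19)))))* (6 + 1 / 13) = -2923 / 12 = -243.58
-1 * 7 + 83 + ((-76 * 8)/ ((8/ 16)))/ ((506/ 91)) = -36100/ 253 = -142.69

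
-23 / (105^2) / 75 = -23 / 826875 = -0.00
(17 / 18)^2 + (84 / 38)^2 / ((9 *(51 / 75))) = 3361193 / 1988388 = 1.69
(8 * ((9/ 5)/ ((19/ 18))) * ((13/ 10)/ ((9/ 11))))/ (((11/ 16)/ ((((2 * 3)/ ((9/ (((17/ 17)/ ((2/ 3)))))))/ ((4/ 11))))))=86.70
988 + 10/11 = 10878/11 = 988.91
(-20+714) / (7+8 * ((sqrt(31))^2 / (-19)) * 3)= -13186 / 611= -21.58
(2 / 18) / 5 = 1 / 45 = 0.02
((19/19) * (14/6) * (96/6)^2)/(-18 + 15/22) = -39424/1143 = -34.49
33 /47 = 0.70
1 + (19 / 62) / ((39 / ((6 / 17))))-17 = -109597 / 6851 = -16.00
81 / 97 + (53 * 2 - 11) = 9296 / 97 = 95.84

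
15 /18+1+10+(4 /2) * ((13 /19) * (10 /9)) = 4567 /342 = 13.35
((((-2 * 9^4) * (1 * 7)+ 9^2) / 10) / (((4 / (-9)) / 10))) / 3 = 275319 / 4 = 68829.75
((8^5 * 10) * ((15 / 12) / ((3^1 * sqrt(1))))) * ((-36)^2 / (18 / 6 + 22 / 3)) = 530841600 / 31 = 17123922.58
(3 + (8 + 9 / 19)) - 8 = 66 / 19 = 3.47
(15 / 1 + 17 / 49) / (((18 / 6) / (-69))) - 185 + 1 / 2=-52673 / 98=-537.48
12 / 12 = 1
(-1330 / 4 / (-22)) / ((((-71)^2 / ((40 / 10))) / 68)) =45220 / 55451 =0.82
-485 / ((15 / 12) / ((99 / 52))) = -9603 / 13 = -738.69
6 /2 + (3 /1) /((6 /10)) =8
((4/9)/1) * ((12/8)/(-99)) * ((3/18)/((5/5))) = -1/891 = -0.00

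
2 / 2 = 1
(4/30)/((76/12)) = 2/95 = 0.02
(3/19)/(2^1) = 3/38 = 0.08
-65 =-65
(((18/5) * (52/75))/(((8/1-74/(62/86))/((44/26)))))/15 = -2728/916875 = -0.00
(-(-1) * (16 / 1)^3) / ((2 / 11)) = 22528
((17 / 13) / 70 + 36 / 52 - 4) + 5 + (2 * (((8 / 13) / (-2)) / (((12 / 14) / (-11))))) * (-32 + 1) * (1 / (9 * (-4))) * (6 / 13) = 516349 / 106470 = 4.85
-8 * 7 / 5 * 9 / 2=-252 / 5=-50.40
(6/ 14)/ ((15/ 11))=11/ 35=0.31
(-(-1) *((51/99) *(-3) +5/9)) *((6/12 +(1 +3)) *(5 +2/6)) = -784/33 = -23.76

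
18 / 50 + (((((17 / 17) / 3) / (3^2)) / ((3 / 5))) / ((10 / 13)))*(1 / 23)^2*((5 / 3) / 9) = 20826239 / 57846150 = 0.36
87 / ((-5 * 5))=-87 / 25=-3.48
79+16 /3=253 /3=84.33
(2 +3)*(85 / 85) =5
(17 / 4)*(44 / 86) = 2.17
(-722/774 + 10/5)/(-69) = -413/26703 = -0.02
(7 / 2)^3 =343 / 8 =42.88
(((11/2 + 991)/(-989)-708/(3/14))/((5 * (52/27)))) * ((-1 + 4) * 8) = -105904341/12857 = -8237.10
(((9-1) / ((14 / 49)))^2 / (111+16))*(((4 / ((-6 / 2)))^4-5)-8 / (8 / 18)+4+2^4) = 10192 / 10287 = 0.99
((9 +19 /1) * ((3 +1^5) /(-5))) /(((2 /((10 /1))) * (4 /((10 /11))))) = -280 /11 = -25.45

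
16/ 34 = 0.47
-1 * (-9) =9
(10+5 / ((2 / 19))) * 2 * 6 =690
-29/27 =-1.07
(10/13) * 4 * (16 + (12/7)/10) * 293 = 1326704/91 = 14579.16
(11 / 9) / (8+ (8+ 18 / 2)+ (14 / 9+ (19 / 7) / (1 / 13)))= 77 / 3896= 0.02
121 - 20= 101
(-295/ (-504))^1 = 295/ 504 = 0.59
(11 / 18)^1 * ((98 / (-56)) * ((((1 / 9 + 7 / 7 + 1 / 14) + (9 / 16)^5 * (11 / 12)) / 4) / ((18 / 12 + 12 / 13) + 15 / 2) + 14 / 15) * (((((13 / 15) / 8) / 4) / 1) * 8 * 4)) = -94021103157553 / 105183077990400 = -0.89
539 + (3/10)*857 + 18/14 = 55817/70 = 797.39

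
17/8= 2.12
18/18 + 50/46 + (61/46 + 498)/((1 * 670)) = 2.83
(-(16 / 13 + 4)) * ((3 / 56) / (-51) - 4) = 293 / 14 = 20.93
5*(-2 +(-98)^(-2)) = -96035/9604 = -10.00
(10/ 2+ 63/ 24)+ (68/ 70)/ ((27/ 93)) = 27647/ 2520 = 10.97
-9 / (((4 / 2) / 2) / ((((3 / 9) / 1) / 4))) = -3 / 4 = -0.75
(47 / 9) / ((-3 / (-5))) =235 / 27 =8.70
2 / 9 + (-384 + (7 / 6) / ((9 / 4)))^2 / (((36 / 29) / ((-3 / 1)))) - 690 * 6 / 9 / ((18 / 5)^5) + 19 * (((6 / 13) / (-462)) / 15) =-840258318163091 / 2364321960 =-355390.82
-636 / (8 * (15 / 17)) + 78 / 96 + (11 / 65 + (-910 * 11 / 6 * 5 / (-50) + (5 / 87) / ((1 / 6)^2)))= 7218859 / 90480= 79.78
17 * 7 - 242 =-123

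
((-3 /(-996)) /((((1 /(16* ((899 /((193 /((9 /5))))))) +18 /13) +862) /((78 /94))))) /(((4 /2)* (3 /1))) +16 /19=90692165781026 /107696885161991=0.84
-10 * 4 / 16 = -5 / 2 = -2.50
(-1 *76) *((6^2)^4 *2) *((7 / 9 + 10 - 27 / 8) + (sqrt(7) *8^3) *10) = -1307144355840 *sqrt(7) - 1889941248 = -3460268834462.36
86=86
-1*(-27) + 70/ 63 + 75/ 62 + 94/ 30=90547/ 2790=32.45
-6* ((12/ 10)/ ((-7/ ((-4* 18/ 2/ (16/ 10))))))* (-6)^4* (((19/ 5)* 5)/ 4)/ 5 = -997272/ 35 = -28493.49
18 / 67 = 0.27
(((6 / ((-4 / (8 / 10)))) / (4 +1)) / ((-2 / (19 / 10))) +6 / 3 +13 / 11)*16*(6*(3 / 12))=112524 / 1375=81.84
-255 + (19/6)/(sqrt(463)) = -255 + 19 * sqrt(463)/2778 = -254.85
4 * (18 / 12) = 6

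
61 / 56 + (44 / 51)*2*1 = 8039 / 2856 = 2.81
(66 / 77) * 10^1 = 60 / 7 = 8.57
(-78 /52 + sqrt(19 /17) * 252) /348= -1 /232 + 21 * sqrt(323) /493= 0.76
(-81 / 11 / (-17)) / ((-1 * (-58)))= 81 / 10846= 0.01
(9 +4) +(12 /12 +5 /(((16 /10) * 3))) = 361 /24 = 15.04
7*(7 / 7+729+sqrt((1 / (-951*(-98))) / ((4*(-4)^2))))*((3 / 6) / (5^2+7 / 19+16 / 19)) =19*sqrt(1902) / 15155136+48545 / 498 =97.48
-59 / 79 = -0.75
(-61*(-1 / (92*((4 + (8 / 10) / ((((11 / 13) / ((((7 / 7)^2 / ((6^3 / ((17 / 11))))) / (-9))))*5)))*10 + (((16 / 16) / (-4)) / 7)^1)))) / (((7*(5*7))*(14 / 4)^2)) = 7174332 / 1297768876733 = 0.00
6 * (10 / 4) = 15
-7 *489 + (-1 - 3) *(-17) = -3355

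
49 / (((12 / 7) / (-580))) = -49735 / 3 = -16578.33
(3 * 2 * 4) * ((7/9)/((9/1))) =56/27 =2.07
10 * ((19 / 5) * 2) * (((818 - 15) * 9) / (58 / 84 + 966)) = 2097144 / 3691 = 568.18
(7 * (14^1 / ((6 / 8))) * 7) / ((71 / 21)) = 19208 / 71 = 270.54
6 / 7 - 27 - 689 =-5006 / 7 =-715.14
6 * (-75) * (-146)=65700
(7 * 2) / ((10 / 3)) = 4.20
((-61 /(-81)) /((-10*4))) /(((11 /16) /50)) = -1220 /891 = -1.37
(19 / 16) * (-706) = -6707 / 8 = -838.38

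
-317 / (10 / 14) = -2219 / 5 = -443.80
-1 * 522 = -522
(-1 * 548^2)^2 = 90182492416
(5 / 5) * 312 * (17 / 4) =1326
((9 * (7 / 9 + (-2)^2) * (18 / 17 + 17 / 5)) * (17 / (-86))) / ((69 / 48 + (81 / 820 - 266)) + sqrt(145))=407743360 * sqrt(145) / 750893920481 + 107833325592 / 750893920481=0.15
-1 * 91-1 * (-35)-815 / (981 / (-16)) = -41896 / 981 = -42.71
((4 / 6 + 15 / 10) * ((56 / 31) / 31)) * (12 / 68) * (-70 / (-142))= 12740 / 1159927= 0.01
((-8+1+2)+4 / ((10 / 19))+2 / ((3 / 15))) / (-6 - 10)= -63 / 80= -0.79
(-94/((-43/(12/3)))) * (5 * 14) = 26320/43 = 612.09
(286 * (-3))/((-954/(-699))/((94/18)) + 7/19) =-178523202/131035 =-1362.41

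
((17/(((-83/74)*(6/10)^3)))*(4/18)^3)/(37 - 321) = 314500/115991919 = 0.00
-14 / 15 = -0.93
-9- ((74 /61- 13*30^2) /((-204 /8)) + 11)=-87616 /183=-478.78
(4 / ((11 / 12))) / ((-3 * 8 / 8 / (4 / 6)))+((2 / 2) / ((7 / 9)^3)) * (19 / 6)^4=38529721 / 181104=212.75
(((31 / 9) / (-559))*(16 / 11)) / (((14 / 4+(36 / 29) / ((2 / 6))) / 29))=-834272 / 23187879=-0.04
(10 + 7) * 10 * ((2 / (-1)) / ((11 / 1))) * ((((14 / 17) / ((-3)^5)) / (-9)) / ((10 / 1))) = -28 / 24057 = -0.00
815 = 815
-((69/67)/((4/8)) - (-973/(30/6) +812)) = 206139/335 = 615.34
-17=-17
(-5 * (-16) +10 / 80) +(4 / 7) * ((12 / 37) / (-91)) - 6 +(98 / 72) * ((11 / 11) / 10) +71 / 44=885180742 / 11666655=75.87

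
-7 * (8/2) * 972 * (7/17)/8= -1400.82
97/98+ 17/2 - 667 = -32218/49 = -657.51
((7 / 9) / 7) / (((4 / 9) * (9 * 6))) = 1 / 216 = 0.00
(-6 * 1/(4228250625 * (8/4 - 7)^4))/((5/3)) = -2/1468142578125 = -0.00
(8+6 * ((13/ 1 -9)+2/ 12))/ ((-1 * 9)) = -11/ 3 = -3.67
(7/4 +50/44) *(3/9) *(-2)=-127/66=-1.92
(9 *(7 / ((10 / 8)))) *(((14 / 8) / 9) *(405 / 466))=3969 / 466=8.52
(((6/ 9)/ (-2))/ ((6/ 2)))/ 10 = -1/ 90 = -0.01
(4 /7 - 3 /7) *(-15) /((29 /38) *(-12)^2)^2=-1805 /10172736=-0.00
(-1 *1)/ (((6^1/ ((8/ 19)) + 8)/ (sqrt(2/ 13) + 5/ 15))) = -4 *sqrt(26)/ 1157 -4/ 267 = -0.03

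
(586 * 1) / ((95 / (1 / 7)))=586 / 665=0.88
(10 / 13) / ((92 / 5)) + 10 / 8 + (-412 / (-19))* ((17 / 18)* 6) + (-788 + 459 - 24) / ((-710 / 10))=625068995 / 4840212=129.14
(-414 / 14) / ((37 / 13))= -2691 / 259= -10.39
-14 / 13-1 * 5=-79 / 13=-6.08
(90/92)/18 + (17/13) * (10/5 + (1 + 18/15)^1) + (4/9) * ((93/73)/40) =7282549/1309620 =5.56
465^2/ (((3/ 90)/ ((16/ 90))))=1153200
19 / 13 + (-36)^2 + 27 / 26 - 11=2575 / 2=1287.50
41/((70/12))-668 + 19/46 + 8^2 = -960459/1610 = -596.56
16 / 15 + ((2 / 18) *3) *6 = 46 / 15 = 3.07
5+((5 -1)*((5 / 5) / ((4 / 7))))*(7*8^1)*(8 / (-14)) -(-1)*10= -209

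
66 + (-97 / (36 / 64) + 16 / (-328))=-39296 / 369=-106.49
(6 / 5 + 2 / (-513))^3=28877930432 / 16875712125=1.71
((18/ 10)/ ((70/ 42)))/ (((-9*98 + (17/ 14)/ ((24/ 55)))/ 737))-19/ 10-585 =-8682383993/ 14770850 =-587.81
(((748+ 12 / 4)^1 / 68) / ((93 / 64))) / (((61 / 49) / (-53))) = -31205552 / 96441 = -323.57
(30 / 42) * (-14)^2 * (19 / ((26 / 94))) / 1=125020 / 13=9616.92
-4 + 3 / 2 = -5 / 2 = -2.50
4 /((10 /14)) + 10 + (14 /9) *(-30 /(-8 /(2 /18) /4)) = 2456 /135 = 18.19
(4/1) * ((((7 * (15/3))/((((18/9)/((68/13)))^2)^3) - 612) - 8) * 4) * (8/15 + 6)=5339095714176/4826809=1106133.62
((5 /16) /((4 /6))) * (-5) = -75 /32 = -2.34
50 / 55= 10 / 11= 0.91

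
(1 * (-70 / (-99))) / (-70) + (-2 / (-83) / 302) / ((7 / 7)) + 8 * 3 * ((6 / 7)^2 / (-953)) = -1652653186 / 57940096599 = -0.03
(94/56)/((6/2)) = 47/84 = 0.56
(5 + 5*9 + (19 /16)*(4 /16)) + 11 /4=3395 /64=53.05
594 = 594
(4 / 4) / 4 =1 / 4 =0.25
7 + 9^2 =88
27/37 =0.73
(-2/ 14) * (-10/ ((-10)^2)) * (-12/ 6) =-1/ 35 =-0.03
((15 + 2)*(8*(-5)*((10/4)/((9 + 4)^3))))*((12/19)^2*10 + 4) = -4902800/793117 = -6.18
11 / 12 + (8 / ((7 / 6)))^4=2211.84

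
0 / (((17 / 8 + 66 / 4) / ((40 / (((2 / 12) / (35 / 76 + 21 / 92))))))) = 0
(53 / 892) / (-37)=-53 / 33004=-0.00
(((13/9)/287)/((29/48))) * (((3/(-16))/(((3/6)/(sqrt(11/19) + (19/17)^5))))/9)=-64378574/106357228299 - 26 * sqrt(209)/1423233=-0.00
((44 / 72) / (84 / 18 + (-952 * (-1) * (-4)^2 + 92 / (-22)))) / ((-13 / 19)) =-2299 / 39208416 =-0.00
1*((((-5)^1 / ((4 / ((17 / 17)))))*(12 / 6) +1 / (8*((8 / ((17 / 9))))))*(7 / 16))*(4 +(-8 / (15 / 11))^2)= -21525721 / 518400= -41.52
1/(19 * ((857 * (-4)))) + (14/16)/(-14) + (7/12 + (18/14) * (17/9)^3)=1356908971/147719376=9.19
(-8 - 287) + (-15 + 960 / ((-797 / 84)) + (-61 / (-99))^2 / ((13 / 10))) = -41724857860 / 101548161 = -410.89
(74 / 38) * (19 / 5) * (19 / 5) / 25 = 703 / 625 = 1.12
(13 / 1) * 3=39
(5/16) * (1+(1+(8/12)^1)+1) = 55/48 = 1.15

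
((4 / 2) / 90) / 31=1 / 1395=0.00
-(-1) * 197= 197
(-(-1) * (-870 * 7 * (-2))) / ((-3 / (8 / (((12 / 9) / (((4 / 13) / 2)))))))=-48720 / 13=-3747.69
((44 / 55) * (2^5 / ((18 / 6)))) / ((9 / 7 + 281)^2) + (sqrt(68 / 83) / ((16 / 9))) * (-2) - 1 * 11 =-10066387 / 915135 - 9 * sqrt(1411) / 332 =-12.02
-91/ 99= -0.92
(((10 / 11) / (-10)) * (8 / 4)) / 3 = -2 / 33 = -0.06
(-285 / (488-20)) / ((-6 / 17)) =1615 / 936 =1.73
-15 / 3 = -5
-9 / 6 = -3 / 2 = -1.50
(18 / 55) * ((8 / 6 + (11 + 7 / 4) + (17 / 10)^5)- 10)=5.98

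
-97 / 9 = -10.78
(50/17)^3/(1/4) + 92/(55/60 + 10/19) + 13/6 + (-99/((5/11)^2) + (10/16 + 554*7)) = 3459524565883/969826200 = 3567.16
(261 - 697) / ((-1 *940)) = 0.46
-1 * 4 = -4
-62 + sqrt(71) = -53.57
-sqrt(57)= -7.55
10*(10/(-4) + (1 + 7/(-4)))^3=-343.28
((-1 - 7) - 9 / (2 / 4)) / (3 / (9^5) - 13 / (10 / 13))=5117580 / 3326417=1.54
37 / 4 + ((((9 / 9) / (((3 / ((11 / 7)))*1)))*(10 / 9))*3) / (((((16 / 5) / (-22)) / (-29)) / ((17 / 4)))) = 1488.74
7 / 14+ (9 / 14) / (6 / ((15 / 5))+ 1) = 5 / 7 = 0.71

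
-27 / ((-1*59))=27 / 59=0.46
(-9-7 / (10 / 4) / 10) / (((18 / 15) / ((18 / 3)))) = -232 / 5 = -46.40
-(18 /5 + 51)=-273 /5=-54.60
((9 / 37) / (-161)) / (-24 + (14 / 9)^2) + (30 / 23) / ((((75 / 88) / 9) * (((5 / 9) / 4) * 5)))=25816680693 / 1301604500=19.83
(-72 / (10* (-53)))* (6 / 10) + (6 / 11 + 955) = 13928263 / 14575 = 955.63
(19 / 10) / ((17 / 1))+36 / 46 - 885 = -3456853 / 3910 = -884.11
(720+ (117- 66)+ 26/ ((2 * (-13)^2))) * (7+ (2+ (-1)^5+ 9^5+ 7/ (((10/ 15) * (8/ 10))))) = 592118933/ 13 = 45547610.23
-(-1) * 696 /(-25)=-696 /25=-27.84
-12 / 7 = -1.71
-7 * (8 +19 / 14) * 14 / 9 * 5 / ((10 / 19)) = -17423 / 18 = -967.94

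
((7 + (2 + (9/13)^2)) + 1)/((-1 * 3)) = -1771/507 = -3.49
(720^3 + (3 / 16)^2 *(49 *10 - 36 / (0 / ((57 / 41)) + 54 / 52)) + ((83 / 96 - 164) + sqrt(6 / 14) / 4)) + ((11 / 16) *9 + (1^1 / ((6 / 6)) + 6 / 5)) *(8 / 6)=sqrt(21) / 28 + 716635898987 / 1920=373247864.22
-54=-54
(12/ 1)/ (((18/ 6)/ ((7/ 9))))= 28/ 9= 3.11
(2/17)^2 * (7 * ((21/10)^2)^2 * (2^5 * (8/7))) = 12446784/180625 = 68.91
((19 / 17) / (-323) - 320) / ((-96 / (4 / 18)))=30827 / 41616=0.74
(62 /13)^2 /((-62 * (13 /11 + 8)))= -682 /17069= -0.04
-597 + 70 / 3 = -1721 / 3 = -573.67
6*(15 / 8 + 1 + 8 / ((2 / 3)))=357 / 4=89.25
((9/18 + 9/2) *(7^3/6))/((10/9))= 1029/4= 257.25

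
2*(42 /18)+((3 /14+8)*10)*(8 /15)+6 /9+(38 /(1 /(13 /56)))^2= 99537 /784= 126.96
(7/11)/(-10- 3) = -0.05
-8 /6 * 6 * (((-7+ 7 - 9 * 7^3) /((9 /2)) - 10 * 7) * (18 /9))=12096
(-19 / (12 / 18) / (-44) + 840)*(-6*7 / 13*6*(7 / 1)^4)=-11189982951 / 286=-39125814.51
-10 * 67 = -670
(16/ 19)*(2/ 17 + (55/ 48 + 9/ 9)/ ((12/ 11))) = 1.76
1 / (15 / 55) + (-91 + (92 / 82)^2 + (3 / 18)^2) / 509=107513929 / 30802644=3.49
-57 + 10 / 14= -394 / 7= -56.29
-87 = -87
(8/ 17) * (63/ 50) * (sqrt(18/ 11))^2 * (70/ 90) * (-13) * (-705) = 6466824/ 935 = 6916.39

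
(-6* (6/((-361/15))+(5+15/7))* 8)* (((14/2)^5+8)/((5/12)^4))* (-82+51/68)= 1994807513088/133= 14998552729.98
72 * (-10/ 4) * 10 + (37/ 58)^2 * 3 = -1798.78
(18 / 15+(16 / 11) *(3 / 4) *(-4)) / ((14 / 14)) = -174 / 55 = -3.16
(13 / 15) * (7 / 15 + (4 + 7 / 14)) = 1937 / 450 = 4.30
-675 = -675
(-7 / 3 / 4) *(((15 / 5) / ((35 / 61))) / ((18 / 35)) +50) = -35.10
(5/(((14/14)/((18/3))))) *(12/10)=36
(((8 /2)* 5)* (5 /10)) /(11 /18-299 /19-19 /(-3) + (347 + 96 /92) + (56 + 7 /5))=393300 /15600287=0.03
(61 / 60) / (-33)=-61 / 1980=-0.03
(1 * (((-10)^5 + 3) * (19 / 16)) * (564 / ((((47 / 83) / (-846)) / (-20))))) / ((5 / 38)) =-15208762523436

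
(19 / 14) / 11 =19 / 154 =0.12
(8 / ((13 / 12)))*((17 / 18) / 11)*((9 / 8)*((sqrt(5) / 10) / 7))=51*sqrt(5) / 5005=0.02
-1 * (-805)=805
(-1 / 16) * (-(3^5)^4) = 217924025.06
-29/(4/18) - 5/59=-15409/118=-130.58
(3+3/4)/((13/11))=165/52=3.17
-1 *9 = -9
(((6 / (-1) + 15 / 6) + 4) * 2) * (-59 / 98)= -59 / 98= -0.60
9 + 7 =16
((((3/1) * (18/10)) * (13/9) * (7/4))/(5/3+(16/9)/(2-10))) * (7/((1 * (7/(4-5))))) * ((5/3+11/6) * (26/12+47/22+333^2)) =-1613830239/440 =-3667796.00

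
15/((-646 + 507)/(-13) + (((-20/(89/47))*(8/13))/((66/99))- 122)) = -0.12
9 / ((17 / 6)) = 54 / 17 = 3.18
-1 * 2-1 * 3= -5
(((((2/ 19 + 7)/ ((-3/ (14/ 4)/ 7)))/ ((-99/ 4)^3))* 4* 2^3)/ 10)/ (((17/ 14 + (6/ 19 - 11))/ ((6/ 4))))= -175616/ 90525303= -0.00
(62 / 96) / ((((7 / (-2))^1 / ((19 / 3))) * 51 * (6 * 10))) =-589 / 1542240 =-0.00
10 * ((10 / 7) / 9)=100 / 63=1.59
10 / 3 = 3.33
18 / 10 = 9 / 5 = 1.80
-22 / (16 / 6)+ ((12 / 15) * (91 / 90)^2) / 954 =-159361063 / 19318500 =-8.25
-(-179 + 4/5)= 891/5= 178.20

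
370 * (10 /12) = 925 /3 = 308.33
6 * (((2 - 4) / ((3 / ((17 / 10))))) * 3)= -20.40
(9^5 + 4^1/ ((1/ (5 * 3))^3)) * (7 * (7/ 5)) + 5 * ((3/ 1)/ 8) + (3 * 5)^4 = 30464283/ 40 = 761607.08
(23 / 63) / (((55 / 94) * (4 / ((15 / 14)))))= 1081 / 6468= 0.17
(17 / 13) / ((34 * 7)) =1 / 182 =0.01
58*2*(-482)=-55912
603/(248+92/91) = 54873/22660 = 2.42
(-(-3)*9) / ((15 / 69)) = 621 / 5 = 124.20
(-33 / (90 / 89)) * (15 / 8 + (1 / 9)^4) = -96356117 / 1574640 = -61.19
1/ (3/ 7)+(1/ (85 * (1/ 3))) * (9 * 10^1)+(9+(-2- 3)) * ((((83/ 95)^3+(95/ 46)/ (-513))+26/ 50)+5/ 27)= 11044665799/ 1005700875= 10.98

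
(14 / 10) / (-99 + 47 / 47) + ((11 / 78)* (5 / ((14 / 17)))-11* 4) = -235643 / 5460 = -43.16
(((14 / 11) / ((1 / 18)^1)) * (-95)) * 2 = -47880 / 11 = -4352.73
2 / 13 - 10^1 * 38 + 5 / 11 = -54253 / 143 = -379.39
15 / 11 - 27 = -282 / 11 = -25.64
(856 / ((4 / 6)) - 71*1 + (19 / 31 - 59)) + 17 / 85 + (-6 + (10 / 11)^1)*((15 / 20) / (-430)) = 84665759 / 73315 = 1154.82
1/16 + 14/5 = 2.86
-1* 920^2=-846400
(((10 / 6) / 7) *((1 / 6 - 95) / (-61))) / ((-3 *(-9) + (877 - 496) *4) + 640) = 2845 / 16840026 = 0.00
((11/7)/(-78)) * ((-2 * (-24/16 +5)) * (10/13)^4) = 55000/1113879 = 0.05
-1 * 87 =-87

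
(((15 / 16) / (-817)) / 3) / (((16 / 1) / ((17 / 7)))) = -85 / 1464064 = -0.00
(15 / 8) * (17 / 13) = 255 / 104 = 2.45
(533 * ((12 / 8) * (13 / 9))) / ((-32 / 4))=-6929 / 48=-144.35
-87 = -87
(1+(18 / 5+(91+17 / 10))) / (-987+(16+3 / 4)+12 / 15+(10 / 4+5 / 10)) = -1946 / 19329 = -0.10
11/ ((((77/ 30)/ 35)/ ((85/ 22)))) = 6375/ 11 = 579.55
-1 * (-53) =53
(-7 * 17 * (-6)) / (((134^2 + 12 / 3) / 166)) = 29631 / 4490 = 6.60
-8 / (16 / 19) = -19 / 2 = -9.50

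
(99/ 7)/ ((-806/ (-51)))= 5049/ 5642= 0.89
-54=-54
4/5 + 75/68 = 647/340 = 1.90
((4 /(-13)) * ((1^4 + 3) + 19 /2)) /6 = -9 /13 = -0.69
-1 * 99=-99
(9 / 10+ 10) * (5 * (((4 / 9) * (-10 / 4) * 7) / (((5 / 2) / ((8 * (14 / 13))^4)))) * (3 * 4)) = -11209647.39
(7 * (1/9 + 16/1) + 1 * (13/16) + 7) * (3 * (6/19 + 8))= 1371835/456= 3008.41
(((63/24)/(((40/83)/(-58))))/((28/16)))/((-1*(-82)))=-2.20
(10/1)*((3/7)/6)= 5/7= 0.71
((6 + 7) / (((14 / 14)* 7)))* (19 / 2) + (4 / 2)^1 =275 / 14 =19.64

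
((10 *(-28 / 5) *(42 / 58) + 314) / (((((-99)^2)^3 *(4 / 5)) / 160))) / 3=1586000 / 81908772997887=0.00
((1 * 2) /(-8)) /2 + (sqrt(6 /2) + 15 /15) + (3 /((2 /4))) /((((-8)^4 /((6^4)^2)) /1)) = sqrt(3) + 9845 /4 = 2462.98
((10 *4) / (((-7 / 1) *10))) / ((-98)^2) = -1 / 16807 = -0.00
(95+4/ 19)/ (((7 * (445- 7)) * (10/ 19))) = 603/ 10220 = 0.06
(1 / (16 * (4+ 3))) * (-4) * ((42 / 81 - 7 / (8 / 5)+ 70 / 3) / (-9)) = 601 / 7776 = 0.08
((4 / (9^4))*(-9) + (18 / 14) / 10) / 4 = 6281 / 204120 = 0.03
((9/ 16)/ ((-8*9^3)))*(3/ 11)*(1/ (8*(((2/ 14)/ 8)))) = -7/ 38016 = -0.00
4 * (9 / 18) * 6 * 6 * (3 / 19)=216 / 19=11.37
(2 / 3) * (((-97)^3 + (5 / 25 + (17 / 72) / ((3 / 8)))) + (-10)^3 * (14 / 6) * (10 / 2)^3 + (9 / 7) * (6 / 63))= -15933401194 / 19845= -802892.48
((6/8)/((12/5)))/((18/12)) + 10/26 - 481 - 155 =-198247/312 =-635.41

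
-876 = -876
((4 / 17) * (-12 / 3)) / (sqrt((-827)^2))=-16 / 14059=-0.00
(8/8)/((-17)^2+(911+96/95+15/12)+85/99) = 37620/45261341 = 0.00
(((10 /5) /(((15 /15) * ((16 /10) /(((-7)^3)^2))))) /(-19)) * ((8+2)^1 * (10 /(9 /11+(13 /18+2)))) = -2911812750 /13319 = -218620.97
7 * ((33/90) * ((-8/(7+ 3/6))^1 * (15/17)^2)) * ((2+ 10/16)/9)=-539/867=-0.62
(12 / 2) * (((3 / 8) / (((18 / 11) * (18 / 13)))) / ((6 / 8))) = 143 / 108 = 1.32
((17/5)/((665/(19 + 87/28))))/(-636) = -10523/59211600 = -0.00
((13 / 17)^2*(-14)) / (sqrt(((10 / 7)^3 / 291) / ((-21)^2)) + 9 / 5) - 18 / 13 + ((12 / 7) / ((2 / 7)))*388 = 86950500*sqrt(20370) / 1030399204997 + 31104529246738632 / 13395189664961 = 2322.08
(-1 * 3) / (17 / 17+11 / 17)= -51 / 28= -1.82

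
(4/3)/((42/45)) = 10/7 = 1.43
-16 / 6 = -8 / 3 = -2.67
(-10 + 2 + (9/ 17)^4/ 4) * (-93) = 247948323/ 334084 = 742.17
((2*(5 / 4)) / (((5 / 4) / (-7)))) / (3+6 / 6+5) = -14 / 9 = -1.56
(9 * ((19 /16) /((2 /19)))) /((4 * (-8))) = -3249 /1024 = -3.17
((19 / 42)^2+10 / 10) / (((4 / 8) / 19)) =40375 / 882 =45.78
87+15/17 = 1494/17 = 87.88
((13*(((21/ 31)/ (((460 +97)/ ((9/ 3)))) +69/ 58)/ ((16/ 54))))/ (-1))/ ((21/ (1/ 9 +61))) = -4272400275/ 28041608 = -152.36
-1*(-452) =452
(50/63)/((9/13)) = 650/567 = 1.15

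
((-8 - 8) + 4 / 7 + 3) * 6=-74.57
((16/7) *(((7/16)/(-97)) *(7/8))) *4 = -7/194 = -0.04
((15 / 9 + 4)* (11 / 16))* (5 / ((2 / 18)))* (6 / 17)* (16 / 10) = 99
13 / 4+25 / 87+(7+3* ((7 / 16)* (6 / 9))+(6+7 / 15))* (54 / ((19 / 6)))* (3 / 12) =4276519 / 66120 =64.68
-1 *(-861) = 861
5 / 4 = 1.25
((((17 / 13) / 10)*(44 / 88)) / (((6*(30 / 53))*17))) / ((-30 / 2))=-53 / 702000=-0.00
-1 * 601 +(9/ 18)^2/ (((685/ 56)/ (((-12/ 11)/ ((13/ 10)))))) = -11774527/ 19591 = -601.02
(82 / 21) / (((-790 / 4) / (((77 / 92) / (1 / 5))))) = -451 / 5451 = -0.08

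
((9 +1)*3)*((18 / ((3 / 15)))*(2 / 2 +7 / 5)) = 6480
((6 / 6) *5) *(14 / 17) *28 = 1960 / 17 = 115.29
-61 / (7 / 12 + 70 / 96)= -976 / 21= -46.48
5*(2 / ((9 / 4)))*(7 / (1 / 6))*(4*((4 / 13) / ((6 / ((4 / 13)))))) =17920 / 1521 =11.78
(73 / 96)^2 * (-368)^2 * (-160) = -112761640 / 9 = -12529071.11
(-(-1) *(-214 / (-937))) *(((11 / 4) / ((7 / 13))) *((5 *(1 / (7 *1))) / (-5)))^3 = -312890149 / 3527587616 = -0.09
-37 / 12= -3.08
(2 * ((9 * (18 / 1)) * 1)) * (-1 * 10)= -3240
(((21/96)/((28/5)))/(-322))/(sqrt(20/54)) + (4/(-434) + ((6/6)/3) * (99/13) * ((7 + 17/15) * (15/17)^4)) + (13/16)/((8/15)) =423079870607/30158430848- 3 * sqrt(30)/82432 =14.03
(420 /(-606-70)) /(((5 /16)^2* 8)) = -672 /845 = -0.80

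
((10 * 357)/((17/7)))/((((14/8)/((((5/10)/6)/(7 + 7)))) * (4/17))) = 85/4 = 21.25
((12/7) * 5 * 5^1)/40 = 15/14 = 1.07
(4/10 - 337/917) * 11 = 1639/4585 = 0.36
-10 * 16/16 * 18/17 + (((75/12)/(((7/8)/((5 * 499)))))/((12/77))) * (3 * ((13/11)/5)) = 2756615/34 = 81076.91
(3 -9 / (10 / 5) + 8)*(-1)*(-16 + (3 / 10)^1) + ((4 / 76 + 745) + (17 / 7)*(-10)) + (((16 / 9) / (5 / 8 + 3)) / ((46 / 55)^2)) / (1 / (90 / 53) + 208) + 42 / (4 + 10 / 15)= 637233340439369 / 766070937380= 831.82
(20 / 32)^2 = 25 / 64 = 0.39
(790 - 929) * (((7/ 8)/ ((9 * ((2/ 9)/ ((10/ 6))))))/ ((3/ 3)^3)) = -101.35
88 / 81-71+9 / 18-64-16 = -24205 / 162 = -149.41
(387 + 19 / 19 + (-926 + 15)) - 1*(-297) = -226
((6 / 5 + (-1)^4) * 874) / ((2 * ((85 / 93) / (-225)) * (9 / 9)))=-4023459 / 17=-236674.06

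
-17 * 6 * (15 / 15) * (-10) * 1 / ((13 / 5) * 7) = 5100 / 91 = 56.04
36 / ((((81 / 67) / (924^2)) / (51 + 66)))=2974555584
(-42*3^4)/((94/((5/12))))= -2835/188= -15.08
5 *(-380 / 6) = -950 / 3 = -316.67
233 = 233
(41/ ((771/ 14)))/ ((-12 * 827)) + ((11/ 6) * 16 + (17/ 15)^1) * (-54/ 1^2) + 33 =-30838985257/ 19128510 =-1612.20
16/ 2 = 8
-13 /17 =-0.76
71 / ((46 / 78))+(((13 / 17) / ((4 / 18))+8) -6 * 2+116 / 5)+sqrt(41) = sqrt(41)+559257 / 3910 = 149.44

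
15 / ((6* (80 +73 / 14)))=35 / 1193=0.03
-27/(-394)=27/394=0.07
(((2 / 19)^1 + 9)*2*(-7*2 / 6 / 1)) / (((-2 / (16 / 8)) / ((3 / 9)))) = 2422 / 171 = 14.16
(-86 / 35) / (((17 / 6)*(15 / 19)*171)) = -172 / 26775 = -0.01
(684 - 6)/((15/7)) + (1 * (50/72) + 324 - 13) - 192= 78497/180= 436.09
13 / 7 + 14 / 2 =62 / 7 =8.86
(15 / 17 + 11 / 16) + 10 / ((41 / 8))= 39267 / 11152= 3.52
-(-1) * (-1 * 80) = -80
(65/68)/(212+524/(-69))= 4485/959072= 0.00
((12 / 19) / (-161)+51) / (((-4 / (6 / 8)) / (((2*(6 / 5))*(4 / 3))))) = -467991 / 15295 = -30.60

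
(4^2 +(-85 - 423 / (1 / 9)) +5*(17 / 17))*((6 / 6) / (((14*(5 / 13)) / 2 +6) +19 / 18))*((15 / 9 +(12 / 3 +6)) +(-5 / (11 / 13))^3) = 234693388020 / 3036011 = 77303.21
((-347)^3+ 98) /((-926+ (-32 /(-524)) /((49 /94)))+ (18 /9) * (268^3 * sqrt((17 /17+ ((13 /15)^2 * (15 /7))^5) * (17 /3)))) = -2510712133992422777340000 * sqrt(740658495430) /16281210451840079046775008443837 - 12709363180749068959453125 /32562420903680158093550016887674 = -0.13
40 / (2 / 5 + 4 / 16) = 61.54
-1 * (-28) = 28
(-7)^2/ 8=49/ 8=6.12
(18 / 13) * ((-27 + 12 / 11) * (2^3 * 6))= -246240 / 143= -1721.96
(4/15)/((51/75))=20/51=0.39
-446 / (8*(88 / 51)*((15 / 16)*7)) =-3791 / 770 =-4.92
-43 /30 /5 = -43 /150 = -0.29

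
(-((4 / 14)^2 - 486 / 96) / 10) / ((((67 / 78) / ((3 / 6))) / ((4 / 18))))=10153 / 157584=0.06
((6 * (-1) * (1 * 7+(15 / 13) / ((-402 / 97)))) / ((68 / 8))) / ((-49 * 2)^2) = -35127 / 71103214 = -0.00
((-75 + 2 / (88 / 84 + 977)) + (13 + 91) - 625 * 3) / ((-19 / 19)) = 37914952 / 20539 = 1846.00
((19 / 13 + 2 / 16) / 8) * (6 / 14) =0.08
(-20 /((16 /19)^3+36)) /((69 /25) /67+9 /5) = -11488825 /38707284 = -0.30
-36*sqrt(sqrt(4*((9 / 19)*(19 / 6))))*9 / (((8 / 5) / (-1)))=405*6^(1 / 4) / 2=316.93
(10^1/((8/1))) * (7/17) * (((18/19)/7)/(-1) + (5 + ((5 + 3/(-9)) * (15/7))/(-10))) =1285/646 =1.99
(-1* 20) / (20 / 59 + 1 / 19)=-22420 / 439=-51.07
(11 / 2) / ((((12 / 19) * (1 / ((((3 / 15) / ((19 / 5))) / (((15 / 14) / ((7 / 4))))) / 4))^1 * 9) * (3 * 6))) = 539 / 466560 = 0.00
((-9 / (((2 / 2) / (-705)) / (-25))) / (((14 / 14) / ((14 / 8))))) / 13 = -1110375 / 52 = -21353.37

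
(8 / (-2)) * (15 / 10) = -6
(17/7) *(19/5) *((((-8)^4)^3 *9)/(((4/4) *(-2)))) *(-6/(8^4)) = 146314100736/35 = 4180402878.17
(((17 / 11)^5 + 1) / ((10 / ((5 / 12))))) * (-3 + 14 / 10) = -1580908 / 2415765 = -0.65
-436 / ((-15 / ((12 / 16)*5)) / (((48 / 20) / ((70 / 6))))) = 3924 / 175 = 22.42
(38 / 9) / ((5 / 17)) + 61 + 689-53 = 32011 / 45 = 711.36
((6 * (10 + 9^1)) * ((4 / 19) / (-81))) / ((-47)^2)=-0.00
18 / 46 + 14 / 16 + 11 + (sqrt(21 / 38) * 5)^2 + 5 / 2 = 99923 / 3496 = 28.58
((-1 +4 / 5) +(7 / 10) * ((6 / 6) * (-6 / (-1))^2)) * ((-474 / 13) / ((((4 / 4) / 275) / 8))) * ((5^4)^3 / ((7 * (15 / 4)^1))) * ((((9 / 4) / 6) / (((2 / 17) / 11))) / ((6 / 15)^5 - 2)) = 92984962463378906250 / 282919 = 328662841531954.04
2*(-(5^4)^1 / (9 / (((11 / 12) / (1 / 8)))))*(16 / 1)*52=-847407.41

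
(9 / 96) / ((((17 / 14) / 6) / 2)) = 63 / 68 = 0.93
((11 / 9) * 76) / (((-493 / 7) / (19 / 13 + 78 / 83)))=-15162532 / 4787523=-3.17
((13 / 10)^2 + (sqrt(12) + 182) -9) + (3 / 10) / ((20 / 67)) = 2 * sqrt(3) + 35139 / 200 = 179.16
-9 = -9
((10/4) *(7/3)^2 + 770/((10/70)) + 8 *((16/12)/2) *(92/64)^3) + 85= 12682261/2304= 5504.45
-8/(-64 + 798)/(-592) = 1/54316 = 0.00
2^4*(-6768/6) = -18048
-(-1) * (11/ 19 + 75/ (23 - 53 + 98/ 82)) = -45434/ 22439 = -2.02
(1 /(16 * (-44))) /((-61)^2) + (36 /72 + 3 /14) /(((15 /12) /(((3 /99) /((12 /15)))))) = 1190699 /55011264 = 0.02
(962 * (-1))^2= 925444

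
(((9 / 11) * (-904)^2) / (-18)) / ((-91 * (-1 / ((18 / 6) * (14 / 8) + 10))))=-6231272 / 1001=-6225.05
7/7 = 1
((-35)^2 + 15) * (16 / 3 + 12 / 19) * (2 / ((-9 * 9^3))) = -843200 / 373977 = -2.25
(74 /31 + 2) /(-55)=-136 /1705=-0.08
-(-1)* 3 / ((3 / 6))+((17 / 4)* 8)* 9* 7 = 2148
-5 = -5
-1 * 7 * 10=-70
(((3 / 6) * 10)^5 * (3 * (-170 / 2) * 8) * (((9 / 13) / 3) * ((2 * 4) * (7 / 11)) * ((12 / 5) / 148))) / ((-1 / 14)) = 8996400000 / 5291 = 1700321.30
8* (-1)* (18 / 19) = -144 / 19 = -7.58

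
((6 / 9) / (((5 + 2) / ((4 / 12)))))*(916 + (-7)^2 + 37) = 668 / 21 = 31.81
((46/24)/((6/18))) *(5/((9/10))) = 575/18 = 31.94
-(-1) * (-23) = -23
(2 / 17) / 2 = 1 / 17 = 0.06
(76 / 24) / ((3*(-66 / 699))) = -4427 / 396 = -11.18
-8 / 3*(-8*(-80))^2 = -3276800 / 3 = -1092266.67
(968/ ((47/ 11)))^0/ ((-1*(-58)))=1/ 58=0.02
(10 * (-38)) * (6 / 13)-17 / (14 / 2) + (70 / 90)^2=-177.21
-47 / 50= -0.94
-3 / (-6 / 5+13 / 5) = -15 / 7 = -2.14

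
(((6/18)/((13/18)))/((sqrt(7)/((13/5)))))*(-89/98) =-267*sqrt(7)/1715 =-0.41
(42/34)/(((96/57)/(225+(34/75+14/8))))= 9065413/54400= 166.64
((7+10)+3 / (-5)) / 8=41 / 20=2.05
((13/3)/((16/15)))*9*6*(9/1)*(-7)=-110565/8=-13820.62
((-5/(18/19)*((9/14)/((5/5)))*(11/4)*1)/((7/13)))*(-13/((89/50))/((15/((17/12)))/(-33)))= -165125675/418656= -394.42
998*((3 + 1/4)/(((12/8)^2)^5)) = 3321344/59049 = 56.25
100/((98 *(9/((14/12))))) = 25/189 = 0.13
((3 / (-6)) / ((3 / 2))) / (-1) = 1 / 3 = 0.33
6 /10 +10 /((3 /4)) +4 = 269 /15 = 17.93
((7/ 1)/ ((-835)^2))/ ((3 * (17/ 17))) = 7/ 2091675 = 0.00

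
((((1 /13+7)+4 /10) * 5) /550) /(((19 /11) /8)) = 0.31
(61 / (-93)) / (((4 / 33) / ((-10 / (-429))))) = -305 / 2418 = -0.13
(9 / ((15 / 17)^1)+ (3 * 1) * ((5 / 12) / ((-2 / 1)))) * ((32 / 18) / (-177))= -766 / 7965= -0.10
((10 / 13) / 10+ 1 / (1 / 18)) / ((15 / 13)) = 47 / 3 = 15.67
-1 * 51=-51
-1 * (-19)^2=-361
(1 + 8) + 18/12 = 21/2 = 10.50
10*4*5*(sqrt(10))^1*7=1400*sqrt(10)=4427.19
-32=-32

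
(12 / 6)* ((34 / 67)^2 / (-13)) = -2312 / 58357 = -0.04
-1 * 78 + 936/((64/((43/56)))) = -29913/448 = -66.77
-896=-896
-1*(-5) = 5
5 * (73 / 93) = 365 / 93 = 3.92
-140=-140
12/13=0.92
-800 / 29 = -27.59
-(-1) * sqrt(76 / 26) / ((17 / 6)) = 6 * sqrt(494) / 221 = 0.60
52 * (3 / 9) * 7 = 364 / 3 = 121.33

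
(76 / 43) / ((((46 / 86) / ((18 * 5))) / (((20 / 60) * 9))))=20520 / 23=892.17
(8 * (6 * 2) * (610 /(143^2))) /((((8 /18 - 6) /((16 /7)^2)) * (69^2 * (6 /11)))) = -249856 /240935695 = -0.00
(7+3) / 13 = 10 / 13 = 0.77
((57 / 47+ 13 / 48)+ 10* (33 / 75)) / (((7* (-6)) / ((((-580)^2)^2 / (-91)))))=6705731161000 / 38493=174206509.26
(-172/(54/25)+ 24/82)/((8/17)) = -746521/4428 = -168.59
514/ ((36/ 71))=18247/ 18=1013.72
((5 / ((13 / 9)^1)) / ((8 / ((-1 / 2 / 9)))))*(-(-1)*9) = -45 / 208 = -0.22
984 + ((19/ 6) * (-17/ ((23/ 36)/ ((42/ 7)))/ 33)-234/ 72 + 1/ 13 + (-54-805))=1401203/ 13156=106.51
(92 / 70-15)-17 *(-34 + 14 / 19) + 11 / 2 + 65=827643 / 1330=622.29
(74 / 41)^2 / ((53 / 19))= 104044 / 89093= 1.17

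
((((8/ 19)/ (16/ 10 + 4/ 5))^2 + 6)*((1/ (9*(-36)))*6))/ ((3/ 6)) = -19594/ 87723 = -0.22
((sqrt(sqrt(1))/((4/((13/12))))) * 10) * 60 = 325/2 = 162.50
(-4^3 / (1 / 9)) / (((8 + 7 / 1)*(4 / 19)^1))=-912 / 5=-182.40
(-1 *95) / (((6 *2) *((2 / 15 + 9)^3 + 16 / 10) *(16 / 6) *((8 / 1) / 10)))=-1603125 / 329824384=-0.00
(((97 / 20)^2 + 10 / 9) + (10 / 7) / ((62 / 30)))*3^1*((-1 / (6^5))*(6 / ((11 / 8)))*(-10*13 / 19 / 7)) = 257189101 / 6171636240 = 0.04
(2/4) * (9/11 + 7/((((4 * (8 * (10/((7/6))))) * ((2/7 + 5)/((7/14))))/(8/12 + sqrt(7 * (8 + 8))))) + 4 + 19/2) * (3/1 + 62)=4459 * sqrt(7)/14208 + 436412249/937728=466.22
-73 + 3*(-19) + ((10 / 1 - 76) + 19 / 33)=-6449 / 33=-195.42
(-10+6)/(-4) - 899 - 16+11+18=-885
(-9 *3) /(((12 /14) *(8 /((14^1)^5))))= -2117682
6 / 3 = 2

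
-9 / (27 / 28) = -28 / 3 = -9.33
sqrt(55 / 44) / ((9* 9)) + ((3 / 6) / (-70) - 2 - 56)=-8121 / 140 + sqrt(5) / 162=-57.99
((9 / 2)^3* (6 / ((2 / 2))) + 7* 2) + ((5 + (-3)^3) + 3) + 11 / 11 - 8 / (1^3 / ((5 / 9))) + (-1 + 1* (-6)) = 531.31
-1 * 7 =-7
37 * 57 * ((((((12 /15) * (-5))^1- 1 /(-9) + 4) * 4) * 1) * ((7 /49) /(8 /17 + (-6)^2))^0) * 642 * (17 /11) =10230056 /11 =930005.09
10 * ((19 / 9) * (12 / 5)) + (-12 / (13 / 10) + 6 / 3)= 1694 / 39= 43.44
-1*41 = -41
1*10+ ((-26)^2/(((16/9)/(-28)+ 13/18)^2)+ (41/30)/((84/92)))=6811167907/4340070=1569.37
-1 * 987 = -987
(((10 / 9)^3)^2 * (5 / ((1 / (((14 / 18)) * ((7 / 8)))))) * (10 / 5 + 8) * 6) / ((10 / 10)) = 384.18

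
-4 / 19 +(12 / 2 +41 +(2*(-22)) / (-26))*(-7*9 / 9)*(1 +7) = -673564 / 247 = -2726.98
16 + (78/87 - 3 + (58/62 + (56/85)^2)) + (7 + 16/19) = 2851786841/123410225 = 23.11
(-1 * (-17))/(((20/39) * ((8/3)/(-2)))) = -1989/80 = -24.86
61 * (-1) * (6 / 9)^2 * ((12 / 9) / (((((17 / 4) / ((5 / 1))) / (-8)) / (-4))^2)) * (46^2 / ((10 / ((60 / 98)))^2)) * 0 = 0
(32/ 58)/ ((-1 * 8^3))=-1/ 928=-0.00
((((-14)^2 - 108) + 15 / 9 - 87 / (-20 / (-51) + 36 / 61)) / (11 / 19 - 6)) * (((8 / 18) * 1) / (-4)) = 191767 / 8498736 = 0.02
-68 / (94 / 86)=-2924 / 47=-62.21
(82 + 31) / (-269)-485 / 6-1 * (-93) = 18959 / 1614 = 11.75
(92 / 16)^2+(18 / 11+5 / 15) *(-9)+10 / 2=3579 / 176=20.34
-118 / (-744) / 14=59 / 5208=0.01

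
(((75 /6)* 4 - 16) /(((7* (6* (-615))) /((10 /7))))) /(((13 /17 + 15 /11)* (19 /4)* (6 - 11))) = 12716 /341821305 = 0.00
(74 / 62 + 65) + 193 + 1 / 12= 96451 / 372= 259.28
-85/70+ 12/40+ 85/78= 479/2730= 0.18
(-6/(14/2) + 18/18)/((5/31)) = 31/35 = 0.89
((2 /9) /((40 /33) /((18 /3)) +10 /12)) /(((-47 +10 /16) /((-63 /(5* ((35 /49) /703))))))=15589728 /271625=57.39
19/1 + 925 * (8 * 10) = 74019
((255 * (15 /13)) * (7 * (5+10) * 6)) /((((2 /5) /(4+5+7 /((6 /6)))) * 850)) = 113400 /13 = 8723.08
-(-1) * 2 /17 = 2 /17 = 0.12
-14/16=-0.88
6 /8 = 0.75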